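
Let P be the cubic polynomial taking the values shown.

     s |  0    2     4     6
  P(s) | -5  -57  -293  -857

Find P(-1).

Write P(s) = as^3 + bs^2 + cs + d. Substituting each data point gives a linear system:
  d = -5
  8a + 4b + 2c + d = -57
  64a + 16b + 4c + d = -293
  216a + 36b + 6c + d = -857
Solving the system yields a = -3, b = -5, c = -4, d = -5.
So P(s) = -3s^3 - 5s^2 - 4s - 5.
Then P(-1) = -3.

-3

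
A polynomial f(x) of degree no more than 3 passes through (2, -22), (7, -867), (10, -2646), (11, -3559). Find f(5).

-301

Write f(x) = ax^3 + bx^2 + cx + d. Substituting each data point gives a linear system:
  8a + 4b + 2c + d = -22
  343a + 49b + 7c + d = -867
  1000a + 100b + 10c + d = -2646
  1331a + 121b + 11c + d = -3559
Solving the system yields a = -3, b = 4, c = -4, d = -6.
So f(x) = -3x³ + 4x² - 4x - 6.
Then f(5) = -301.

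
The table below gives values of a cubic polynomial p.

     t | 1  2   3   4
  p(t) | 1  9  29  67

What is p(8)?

519

Write p(t) = at^3 + bt^2 + ct + d. Substituting each data point gives a linear system:
  a + b + c + d = 1
  8a + 4b + 2c + d = 9
  27a + 9b + 3c + d = 29
  64a + 16b + 4c + d = 67
Solving the system yields a = 1, b = 0, c = 1, d = -1.
So p(t) = t^3 + t - 1.
Then p(8) = 519.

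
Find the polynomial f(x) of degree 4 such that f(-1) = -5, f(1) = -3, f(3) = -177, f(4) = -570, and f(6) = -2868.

Write f(x) = ax^4 + bx^3 + cx^2 + dx + e. Substituting each data point gives a linear system:
  a - b + c - d + e = -5
  a + b + c + d + e = -3
  81a + 27b + 9c + 3d + e = -177
  256a + 64b + 16c + 4d + e = -570
  1296a + 216b + 36c + 6d + e = -2868
Solving the system yields a = -2, b = -2, c = 4, d = 3, e = -6.
So f(x) = -2x⁴ - 2x³ + 4x² + 3x - 6.
Check: f(-1) = -5. ✓

f(x) = -2x^4 - 2x^3 + 4x^2 + 3x - 6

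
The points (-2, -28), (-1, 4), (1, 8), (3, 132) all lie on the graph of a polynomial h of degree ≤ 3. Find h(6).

Using the Lagrange interpolation formula with nodes -2, -1, 1, 3:
  L_0(u) = (u + 1)(u - 1)(u - 3) / -15
  L_1(u) = (u + 2)(u - 1)(u - 3) / 8
  L_2(u) = (u + 2)(u + 1)(u - 3) / -12
  L_3(u) = (u + 2)(u + 1)(u - 1) / 40
Then h(u) = -28·L_0(u) + 4·L_1(u) + 8·L_2(u) + 132·L_3(u).
Expanding and collecting terms gives h(u) = 5u³ - 3u + 6.
Evaluating at u = 6: h(6) = 1068.

1068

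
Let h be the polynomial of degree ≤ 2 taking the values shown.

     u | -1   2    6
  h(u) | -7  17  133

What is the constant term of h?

-5

Write h(u) = au^2 + bu + c. Substituting each data point gives a linear system:
  a - b + c = -7
  4a + 2b + c = 17
  36a + 6b + c = 133
Solving the system yields a = 3, b = 5, c = -5.
So h(u) = 3u^2 + 5u - 5.
The constant term is -5.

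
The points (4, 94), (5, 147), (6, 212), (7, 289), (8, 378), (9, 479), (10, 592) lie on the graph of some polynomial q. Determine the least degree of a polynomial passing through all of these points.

Forward differences of the values at s = 4, 5, 6, 7, 8, 9, 10:
  q  : 94  147  212  289  378  479  592
  Δ  : 53  65  77  89  101  113
  Δ^2: 12  12  12  12  12
  Δ^3: 0  0  0  0
  Δ^4: 0  0  0
  Δ^5: 0  0
  Δ^6: 0
The second differences are constant (12) and nonzero, while all higher differences vanish, so the minimal degree is 2.

2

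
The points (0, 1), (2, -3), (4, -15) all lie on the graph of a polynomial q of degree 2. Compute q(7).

Using the Lagrange interpolation formula with nodes 0, 2, 4:
  L_0(n) = (n - 2)(n - 4) / 8
  L_1(n) = n(n - 4) / -4
  L_2(n) = n(n - 2) / 8
Then q(n) = 1·L_0(n) - 3·L_1(n) - 15·L_2(n).
Expanding and collecting terms gives q(n) = -n² + 1.
Evaluating at n = 7: q(7) = -48.

-48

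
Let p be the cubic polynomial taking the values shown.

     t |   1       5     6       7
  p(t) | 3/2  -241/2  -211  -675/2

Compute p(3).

Write p(t) = at^3 + bt^2 + ct + d. Substituting each data point gives a linear system:
  a + b + c + d = 3/2
  125a + 25b + 5c + d = -241/2
  216a + 36b + 6c + d = -211
  343a + 49b + 7c + d = -675/2
Solving the system yields a = -1, b = 0, c = 1/2, d = 2.
So p(t) = -t³ + (1/2)t + 2.
Then p(3) = -47/2.

-47/2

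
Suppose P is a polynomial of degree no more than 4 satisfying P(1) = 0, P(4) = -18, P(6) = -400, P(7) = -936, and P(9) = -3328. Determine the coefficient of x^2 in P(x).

-5

Write P(x) = ax^4 + bx^3 + cx^2 + dx + e. Substituting each data point gives a linear system:
  a + b + c + d + e = 0
  256a + 64b + 16c + 4d + e = -18
  1296a + 216b + 36c + 6d + e = -400
  2401a + 343b + 49c + 7d + e = -936
  6561a + 729b + 81c + 9d + e = -3328
Solving the system yields a = -1, b = 5, c = -5, d = -1, e = 2.
So P(x) = -x⁴ + 5x³ - 5x² - x + 2.
The coefficient of x^2 is -5.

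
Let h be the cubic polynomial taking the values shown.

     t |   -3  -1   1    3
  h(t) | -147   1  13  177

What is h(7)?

Forward differences of the values at t = -3, -1, 1, 3:
  h  : -147  1  13  177
  Δ  : 148  12  164
  Δ^2: -136  152
  Δ^3: 288
The third differences are constant, confirming degree 3.
Interpolating (Newton forward form) and evaluating at t = 7 gives h(7) = 2113.

2113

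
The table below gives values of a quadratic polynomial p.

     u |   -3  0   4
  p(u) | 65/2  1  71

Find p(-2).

14

Using the Lagrange interpolation formula with nodes -3, 0, 4:
  L_0(u) = u(u - 4) / 21
  L_1(u) = (u + 3)(u - 4) / -12
  L_2(u) = (u + 3)u / 28
Then p(u) = 65/2·L_0(u) + 1·L_1(u) + 71·L_2(u).
Expanding and collecting terms gives p(u) = 4u² + (3/2)u + 1.
Evaluating at u = -2: p(-2) = 14.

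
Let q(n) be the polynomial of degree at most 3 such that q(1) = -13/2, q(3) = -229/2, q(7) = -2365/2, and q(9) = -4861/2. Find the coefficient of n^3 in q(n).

Write q(n) = an^3 + bn^2 + cn + d. Substituting each data point gives a linear system:
  a + b + c + d = -13/2
  27a + 9b + 3c + d = -229/2
  343a + 49b + 7c + d = -2365/2
  729a + 81b + 9c + d = -4861/2
Solving the system yields a = -3, b = -5/2, c = -5, d = 4.
So q(n) = -3n^3 - (5/2)n^2 - 5n + 4.
The leading coefficient is -3.

-3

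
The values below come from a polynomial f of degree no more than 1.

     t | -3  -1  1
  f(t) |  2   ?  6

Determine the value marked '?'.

4

On equispaced nodes a degree-1 polynomial has vanishing second forward difference, so
  f(-3) - 2·f(-1) + f(1) = 0.
Substituting the known values and solving for f(-1):
  -2·f(-1) = -8
  f(-1) = 4.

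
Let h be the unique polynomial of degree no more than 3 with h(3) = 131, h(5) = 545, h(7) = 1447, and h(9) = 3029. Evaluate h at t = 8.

Using the Lagrange interpolation formula with nodes 3, 5, 7, 9:
  L_0(t) = (t - 5)(t - 7)(t - 9) / -48
  L_1(t) = (t - 3)(t - 7)(t - 9) / 16
  L_2(t) = (t - 3)(t - 5)(t - 9) / -16
  L_3(t) = (t - 3)(t - 5)(t - 7) / 48
Then h(t) = 131·L_0(t) + 545·L_1(t) + 1447·L_2(t) + 3029·L_3(t).
Expanding and collecting terms gives h(t) = 4t³ + t² + 3t + 5.
Evaluating at t = 8: h(8) = 2141.

2141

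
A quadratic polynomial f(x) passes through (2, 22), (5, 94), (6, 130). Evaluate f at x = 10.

Using the Lagrange interpolation formula with nodes 2, 5, 6:
  L_0(x) = (x - 5)(x - 6) / 12
  L_1(x) = (x - 2)(x - 6) / -3
  L_2(x) = (x - 2)(x - 5) / 4
Then f(x) = 22·L_0(x) + 94·L_1(x) + 130·L_2(x).
Expanding and collecting terms gives f(x) = 3x^2 + 3x + 4.
Evaluating at x = 10: f(10) = 334.

334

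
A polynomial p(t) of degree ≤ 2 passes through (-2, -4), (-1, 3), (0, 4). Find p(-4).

Using the Lagrange interpolation formula with nodes -2, -1, 0:
  L_0(t) = (t + 1)t / 2
  L_1(t) = (t + 2)t / -1
  L_2(t) = (t + 2)(t + 1) / 2
Then p(t) = -4·L_0(t) + 3·L_1(t) + 4·L_2(t).
Expanding and collecting terms gives p(t) = -3t^2 - 2t + 4.
Evaluating at t = -4: p(-4) = -36.

-36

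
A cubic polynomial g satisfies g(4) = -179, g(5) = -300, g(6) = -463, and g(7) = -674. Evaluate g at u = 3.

-94

Forward differences of the values at u = 4, 5, 6, 7:
  g  : -179  -300  -463  -674
  Δ  : -121  -163  -211
  Δ^2: -42  -48
  Δ^3: -6
The third differences are constant, confirming degree 3.
Interpolating (Newton forward form) and evaluating at u = 3 gives g(3) = -94.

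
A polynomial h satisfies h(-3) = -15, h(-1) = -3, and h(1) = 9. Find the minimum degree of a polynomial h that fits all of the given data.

Forward differences of the values at s = -3, -1, 1:
  h  : -15  -3  9
  Δ  : 12  12
  Δ^2: 0
The first differences are constant (12) and nonzero, while all higher differences vanish, so the minimal degree is 1.

1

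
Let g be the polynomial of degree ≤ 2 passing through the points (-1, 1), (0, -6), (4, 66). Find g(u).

g(u) = 5u^2 - 2u - 6

Using the Lagrange interpolation formula with nodes -1, 0, 4:
  L_0(u) = u(u - 4) / 5
  L_1(u) = (u + 1)(u - 4) / -4
  L_2(u) = (u + 1)u / 20
Then g(u) = 1·L_0(u) - 6·L_1(u) + 66·L_2(u).
Expanding and collecting terms gives g(u) = 5u^2 - 2u - 6.
Check: g(4) = 66. ✓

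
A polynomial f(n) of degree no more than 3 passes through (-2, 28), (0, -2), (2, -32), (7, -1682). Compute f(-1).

-2

Using the Lagrange interpolation formula with nodes -2, 0, 2, 7:
  L_0(n) = n(n - 2)(n - 7) / -72
  L_1(n) = (n + 2)(n - 2)(n - 7) / 28
  L_2(n) = (n + 2)n(n - 7) / -40
  L_3(n) = (n + 2)n(n - 2) / 315
Then f(n) = 28·L_0(n) - 2·L_1(n) - 32·L_2(n) - 1682·L_3(n).
Expanding and collecting terms gives f(n) = -5n³ + 5n - 2.
Evaluating at n = -1: f(-1) = -2.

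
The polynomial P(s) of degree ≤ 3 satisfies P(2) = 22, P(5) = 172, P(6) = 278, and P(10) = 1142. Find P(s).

Write P(s) = as^3 + bs^2 + cs + d. Substituting each data point gives a linear system:
  8a + 4b + 2c + d = 22
  125a + 25b + 5c + d = 172
  216a + 36b + 6c + d = 278
  1000a + 100b + 10c + d = 1142
Solving the system yields a = 1, b = 1, c = 4, d = 2.
So P(s) = s^3 + s^2 + 4s + 2.
Check: P(6) = 278. ✓

P(s) = s^3 + s^2 + 4s + 2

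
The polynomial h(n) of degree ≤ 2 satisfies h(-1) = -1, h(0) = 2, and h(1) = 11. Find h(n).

h(n) = 3n^2 + 6n + 2

Using the Lagrange interpolation formula with nodes -1, 0, 1:
  L_0(n) = n(n - 1) / 2
  L_1(n) = (n + 1)(n - 1) / -1
  L_2(n) = (n + 1)n / 2
Then h(n) = -1·L_0(n) + 2·L_1(n) + 11·L_2(n).
Expanding and collecting terms gives h(n) = 3n² + 6n + 2.
Check: h(1) = 11. ✓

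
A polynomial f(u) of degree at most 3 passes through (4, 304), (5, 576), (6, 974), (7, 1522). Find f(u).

Write f(u) = au^3 + bu^2 + cu + d. Substituting each data point gives a linear system:
  64a + 16b + 4c + d = 304
  125a + 25b + 5c + d = 576
  216a + 36b + 6c + d = 974
  343a + 49b + 7c + d = 1522
Solving the system yields a = 4, b = 3, c = 1, d = -4.
So f(u) = 4u³ + 3u² + u - 4.
Check: f(7) = 1522. ✓

f(u) = 4u^3 + 3u^2 + u - 4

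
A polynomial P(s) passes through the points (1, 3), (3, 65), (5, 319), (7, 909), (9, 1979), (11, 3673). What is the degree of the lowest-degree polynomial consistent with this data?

Forward differences of the values at s = 1, 3, 5, 7, 9, 11:
  P  : 3  65  319  909  1979  3673
  Δ  : 62  254  590  1070  1694
  Δ^2: 192  336  480  624
  Δ^3: 144  144  144
  Δ^4: 0  0
  Δ^5: 0
The third differences are constant (144) and nonzero, while all higher differences vanish, so the minimal degree is 3.

3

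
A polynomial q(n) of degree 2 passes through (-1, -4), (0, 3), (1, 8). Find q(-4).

Write q(n) = an^2 + bn + c. Substituting each data point gives a linear system:
  a - b + c = -4
  c = 3
  a + b + c = 8
Solving the system yields a = -1, b = 6, c = 3.
So q(n) = -n^2 + 6n + 3.
Then q(-4) = -37.

-37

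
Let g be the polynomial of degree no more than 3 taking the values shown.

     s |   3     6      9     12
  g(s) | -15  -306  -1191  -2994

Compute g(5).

-159

Write g(s) = as^3 + bs^2 + cs + d. Substituting each data point gives a linear system:
  27a + 9b + 3c + d = -15
  216a + 36b + 6c + d = -306
  729a + 81b + 9c + d = -1191
  1728a + 144b + 12c + d = -2994
Solving the system yields a = -2, b = 3, c = 2, d = 6.
So g(s) = -2s³ + 3s² + 2s + 6.
Then g(5) = -159.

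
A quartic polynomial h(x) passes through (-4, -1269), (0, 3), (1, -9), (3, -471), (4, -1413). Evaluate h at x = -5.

-3087

Using the Lagrange interpolation formula with nodes -4, 0, 1, 3, 4:
  L_0(x) = x(x - 1)(x - 3)(x - 4) / 1120
  L_1(x) = (x + 4)(x - 1)(x - 3)(x - 4) / -48
  L_2(x) = (x + 4)x(x - 3)(x - 4) / 30
  L_3(x) = (x + 4)x(x - 1)(x - 4) / -42
  L_4(x) = (x + 4)x(x - 1)(x - 3) / 96
Then h(x) = -1269·L_0(x) + 3·L_1(x) - 9·L_2(x) - 471·L_3(x) - 1413·L_4(x).
Expanding and collecting terms gives h(x) = -5x^4 - x^3 - 4x^2 - 2x + 3.
Evaluating at x = -5: h(-5) = -3087.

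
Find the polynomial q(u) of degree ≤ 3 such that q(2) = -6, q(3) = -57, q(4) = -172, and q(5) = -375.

Using the Lagrange interpolation formula with nodes 2, 3, 4, 5:
  L_0(u) = (u - 3)(u - 4)(u - 5) / -6
  L_1(u) = (u - 2)(u - 4)(u - 5) / 2
  L_2(u) = (u - 2)(u - 3)(u - 5) / -2
  L_3(u) = (u - 2)(u - 3)(u - 4) / 6
Then q(u) = -6·L_0(u) - 57·L_1(u) - 172·L_2(u) - 375·L_3(u).
Expanding and collecting terms gives q(u) = -4u^3 + 4u^2 + 5u.
Check: q(2) = -6. ✓

q(u) = -4u^3 + 4u^2 + 5u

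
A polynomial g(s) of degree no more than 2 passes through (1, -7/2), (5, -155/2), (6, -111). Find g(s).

g(s) = -3s^2 - (1/2)s

Write g(s) = as^2 + bs + c. Substituting each data point gives a linear system:
  a + b + c = -7/2
  25a + 5b + c = -155/2
  36a + 6b + c = -111
Solving the system yields a = -3, b = -1/2, c = 0.
So g(s) = -3s^2 - (1/2)s.
Check: g(6) = -111. ✓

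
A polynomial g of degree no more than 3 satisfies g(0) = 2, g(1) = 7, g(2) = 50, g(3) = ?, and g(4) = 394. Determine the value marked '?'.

167

On equispaced nodes a degree-3 polynomial has vanishing fourth forward difference, so
  g(0) - 4·g(1) + 6·g(2) - 4·g(3) + g(4) = 0.
Substituting the known values and solving for g(3):
  -4·g(3) = -668
  g(3) = 167.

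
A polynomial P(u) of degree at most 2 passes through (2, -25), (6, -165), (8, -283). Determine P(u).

Write P(u) = au^2 + bu + c. Substituting each data point gives a linear system:
  4a + 2b + c = -25
  36a + 6b + c = -165
  64a + 8b + c = -283
Solving the system yields a = -4, b = -3, c = -3.
So P(u) = -4u^2 - 3u - 3.
Check: P(6) = -165. ✓

P(u) = -4u^2 - 3u - 3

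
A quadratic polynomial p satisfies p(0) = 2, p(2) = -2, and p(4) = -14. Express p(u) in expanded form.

p(u) = -u^2 + 2

Using the Lagrange interpolation formula with nodes 0, 2, 4:
  L_0(u) = (u - 2)(u - 4) / 8
  L_1(u) = u(u - 4) / -4
  L_2(u) = u(u - 2) / 8
Then p(u) = 2·L_0(u) - 2·L_1(u) - 14·L_2(u).
Expanding and collecting terms gives p(u) = -u² + 2.
Check: p(2) = -2. ✓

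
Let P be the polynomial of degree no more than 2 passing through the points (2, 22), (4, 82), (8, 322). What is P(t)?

Using the Lagrange interpolation formula with nodes 2, 4, 8:
  L_0(t) = (t - 4)(t - 8) / 12
  L_1(t) = (t - 2)(t - 8) / -8
  L_2(t) = (t - 2)(t - 4) / 24
Then P(t) = 22·L_0(t) + 82·L_1(t) + 322·L_2(t).
Expanding and collecting terms gives P(t) = 5t² + 2.
Check: P(2) = 22. ✓

P(t) = 5t^2 + 2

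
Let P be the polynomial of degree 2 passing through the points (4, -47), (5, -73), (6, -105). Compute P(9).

Forward differences of the values at u = 4, 5, 6:
  P  : -47  -73  -105
  Δ  : -26  -32
  Δ^2: -6
The second differences are constant, confirming degree 2.
Interpolating (Newton forward form) and evaluating at u = 9 gives P(9) = -237.

-237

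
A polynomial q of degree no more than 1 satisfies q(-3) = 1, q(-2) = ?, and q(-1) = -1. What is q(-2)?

The 2 known points determine the degree-1 polynomial uniquely.
Write q(n) = an + b. Substituting each data point gives a linear system:
  -3a + b = 1
  -a + b = -1
Solving the system yields a = -1, b = -2.
So q(n) = -n - 2.
Then q(-2) = 0.

0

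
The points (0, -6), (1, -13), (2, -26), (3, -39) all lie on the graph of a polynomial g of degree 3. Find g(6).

-18

Using the Lagrange interpolation formula with nodes 0, 1, 2, 3:
  L_0(t) = (t - 1)(t - 2)(t - 3) / -6
  L_1(t) = t(t - 2)(t - 3) / 2
  L_2(t) = t(t - 1)(t - 3) / -2
  L_3(t) = t(t - 1)(t - 2) / 6
Then g(t) = -6·L_0(t) - 13·L_1(t) - 26·L_2(t) - 39·L_3(t).
Expanding and collecting terms gives g(t) = t³ - 6t² - 2t - 6.
Evaluating at t = 6: g(6) = -18.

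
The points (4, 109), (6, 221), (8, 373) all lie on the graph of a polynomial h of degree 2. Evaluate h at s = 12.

797

Using the Lagrange interpolation formula with nodes 4, 6, 8:
  L_0(s) = (s - 6)(s - 8) / 8
  L_1(s) = (s - 4)(s - 8) / -4
  L_2(s) = (s - 4)(s - 6) / 8
Then h(s) = 109·L_0(s) + 221·L_1(s) + 373·L_2(s).
Expanding and collecting terms gives h(s) = 5s² + 6s + 5.
Evaluating at s = 12: h(12) = 797.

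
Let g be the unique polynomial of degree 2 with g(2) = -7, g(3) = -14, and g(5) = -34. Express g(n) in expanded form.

g(n) = -n^2 - 2n + 1

Write g(n) = an^2 + bn + c. Substituting each data point gives a linear system:
  4a + 2b + c = -7
  9a + 3b + c = -14
  25a + 5b + c = -34
Solving the system yields a = -1, b = -2, c = 1.
So g(n) = -n^2 - 2n + 1.
Check: g(5) = -34. ✓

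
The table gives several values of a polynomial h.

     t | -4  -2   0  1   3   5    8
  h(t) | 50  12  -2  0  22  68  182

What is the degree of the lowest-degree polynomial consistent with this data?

Divided differences on the nodes -4, -2, 0, 1, 3, 5, 8:
  order 0: 50  12  -2  0  22  68  182
  order 1: -19  -7  2  11  23  38
  order 2: 3  3  3  3  3
  order 3: 0  0  0  0
  order 4: 0  0  0
  order 5: 0  0
  order 6: 0
The order-2 divided differences are all 3 (nonzero) and every higher order vanishes, so the data lies on a polynomial of degree exactly 2.

2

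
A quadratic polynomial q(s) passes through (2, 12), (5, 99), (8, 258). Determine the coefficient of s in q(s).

1

Write q(s) = as^2 + bs + c. Substituting each data point gives a linear system:
  4a + 2b + c = 12
  25a + 5b + c = 99
  64a + 8b + c = 258
Solving the system yields a = 4, b = 1, c = -6.
So q(s) = 4s² + s - 6.
The coefficient of s is 1.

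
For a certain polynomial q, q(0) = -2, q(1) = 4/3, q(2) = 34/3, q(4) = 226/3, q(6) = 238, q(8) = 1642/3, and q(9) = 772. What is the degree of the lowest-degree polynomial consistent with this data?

3

Divided differences on the nodes 0, 1, 2, 4, 6, 8, 9:
  order 0: -2  4/3  34/3  226/3  238  1642/3  772
  order 1: 10/3  10  32  244/3  464/3  674/3
  order 2: 10/3  22/3  37/3  55/3  70/3
  order 3: 1  1  1  1
  order 4: 0  0  0
  order 5: 0  0
  order 6: 0
The order-3 divided differences are all 1 (nonzero) and every higher order vanishes, so the data lies on a polynomial of degree exactly 3.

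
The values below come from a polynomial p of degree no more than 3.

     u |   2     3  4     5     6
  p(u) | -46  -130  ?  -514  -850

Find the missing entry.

On equispaced nodes a degree-3 polynomial has vanishing fourth forward difference, so
  p(2) - 4·p(3) + 6·p(4) - 4·p(5) + p(6) = 0.
Substituting the known values and solving for p(4):
  6·p(4) = -1680
  p(4) = -280.

-280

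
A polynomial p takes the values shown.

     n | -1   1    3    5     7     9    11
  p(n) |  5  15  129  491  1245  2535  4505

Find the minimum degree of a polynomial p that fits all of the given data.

Forward differences of the values at n = -1, 1, 3, 5, 7, 9, 11:
  p  : 5  15  129  491  1245  2535  4505
  Δ  : 10  114  362  754  1290  1970
  Δ^2: 104  248  392  536  680
  Δ^3: 144  144  144  144
  Δ^4: 0  0  0
  Δ^5: 0  0
  Δ^6: 0
The third differences are constant (144) and nonzero, while all higher differences vanish, so the minimal degree is 3.

3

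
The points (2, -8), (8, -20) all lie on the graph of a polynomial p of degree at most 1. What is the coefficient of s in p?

Write p(s) = as + b. Substituting each data point gives a linear system:
  2a + b = -8
  8a + b = -20
Solving the system yields a = -2, b = -4.
So p(s) = -2s - 4.
The leading coefficient is -2.

-2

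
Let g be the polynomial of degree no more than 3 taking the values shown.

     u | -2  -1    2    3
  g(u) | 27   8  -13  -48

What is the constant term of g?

Write g(u) = au^3 + bu^2 + cu + d. Substituting each data point gives a linear system:
  -8a + 4b - 2c + d = 27
  -a + b - c + d = 8
  8a + 4b + 2c + d = -13
  27a + 9b + 3c + d = -48
Solving the system yields a = -2, b = 1, c = -2, d = 3.
So g(u) = -2u^3 + u^2 - 2u + 3.
The constant term is 3.

3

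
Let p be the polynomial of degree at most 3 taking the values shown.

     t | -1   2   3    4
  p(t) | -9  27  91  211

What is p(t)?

Write p(t) = at^3 + bt^2 + ct + d. Substituting each data point gives a linear system:
  -a + b - c + d = -9
  8a + 4b + 2c + d = 27
  27a + 9b + 3c + d = 91
  64a + 16b + 4c + d = 211
Solving the system yields a = 3, b = 1, c = 2, d = -5.
So p(t) = 3t³ + t² + 2t - 5.
Check: p(3) = 91. ✓

p(t) = 3t^3 + t^2 + 2t - 5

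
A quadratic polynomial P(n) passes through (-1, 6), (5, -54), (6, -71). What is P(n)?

P(n) = -n^2 - 6n + 1

Using the Lagrange interpolation formula with nodes -1, 5, 6:
  L_0(n) = (n - 5)(n - 6) / 42
  L_1(n) = (n + 1)(n - 6) / -6
  L_2(n) = (n + 1)(n - 5) / 7
Then P(n) = 6·L_0(n) - 54·L_1(n) - 71·L_2(n).
Expanding and collecting terms gives P(n) = -n² - 6n + 1.
Check: P(6) = -71. ✓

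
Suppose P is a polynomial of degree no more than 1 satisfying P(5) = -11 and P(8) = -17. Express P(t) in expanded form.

Using the Lagrange interpolation formula with nodes 5, 8:
  L_0(t) = (t - 8) / -3
  L_1(t) = (t - 5) / 3
Then P(t) = -11·L_0(t) - 17·L_1(t).
Expanding and collecting terms gives P(t) = -2t - 1.
Check: P(8) = -17. ✓

P(t) = -2t - 1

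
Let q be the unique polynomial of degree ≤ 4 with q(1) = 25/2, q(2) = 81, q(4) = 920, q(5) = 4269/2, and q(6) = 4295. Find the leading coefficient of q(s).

Write q(s) = as^4 + bs^3 + cs^2 + ds + e. Substituting each data point gives a linear system:
  a + b + c + d + e = 25/2
  16a + 8b + 4c + 2d + e = 81
  256a + 64b + 16c + 4d + e = 920
  625a + 125b + 25c + 5d + e = 4269/2
  1296a + 216b + 36c + 6d + e = 4295
Solving the system yields a = 3, b = 1, c = 5, d = 3/2, e = 2.
So q(s) = 3s^4 + s^3 + 5s^2 + (3/2)s + 2.
The leading coefficient is 3.

3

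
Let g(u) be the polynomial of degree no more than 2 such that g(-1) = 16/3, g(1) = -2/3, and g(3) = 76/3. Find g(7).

520/3

Forward differences of the values at u = -1, 1, 3:
  g  : 16/3  -2/3  76/3
  Δ  : -6  26
  Δ^2: 32
The second differences are constant, confirming degree 2.
Interpolating (Newton forward form) and evaluating at u = 7 gives g(7) = 520/3.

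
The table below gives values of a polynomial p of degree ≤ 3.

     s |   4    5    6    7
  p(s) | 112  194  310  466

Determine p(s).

p(s) = s^3 + 2s^2 + 3s + 4

Write p(s) = as^3 + bs^2 + cs + d. Substituting each data point gives a linear system:
  64a + 16b + 4c + d = 112
  125a + 25b + 5c + d = 194
  216a + 36b + 6c + d = 310
  343a + 49b + 7c + d = 466
Solving the system yields a = 1, b = 2, c = 3, d = 4.
So p(s) = s^3 + 2s^2 + 3s + 4.
Check: p(5) = 194. ✓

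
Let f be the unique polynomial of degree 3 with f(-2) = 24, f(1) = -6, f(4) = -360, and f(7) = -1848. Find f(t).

f(t) = -5t^3 - 3t^2 + 2t

Write f(t) = at^3 + bt^2 + ct + d. Substituting each data point gives a linear system:
  -8a + 4b - 2c + d = 24
  a + b + c + d = -6
  64a + 16b + 4c + d = -360
  343a + 49b + 7c + d = -1848
Solving the system yields a = -5, b = -3, c = 2, d = 0.
So f(t) = -5t³ - 3t² + 2t.
Check: f(4) = -360. ✓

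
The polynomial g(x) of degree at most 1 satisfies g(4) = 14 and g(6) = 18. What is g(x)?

Using the Lagrange interpolation formula with nodes 4, 6:
  L_0(x) = (x - 6) / -2
  L_1(x) = (x - 4) / 2
Then g(x) = 14·L_0(x) + 18·L_1(x).
Expanding and collecting terms gives g(x) = 2x + 6.
Check: g(4) = 14. ✓

g(x) = 2x + 6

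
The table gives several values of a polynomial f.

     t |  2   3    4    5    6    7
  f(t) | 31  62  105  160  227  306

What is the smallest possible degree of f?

2

Forward differences of the values at t = 2, 3, 4, 5, 6, 7:
  f  : 31  62  105  160  227  306
  Δ  : 31  43  55  67  79
  Δ^2: 12  12  12  12
  Δ^3: 0  0  0
  Δ^4: 0  0
  Δ^5: 0
The second differences are constant (12) and nonzero, while all higher differences vanish, so the minimal degree is 2.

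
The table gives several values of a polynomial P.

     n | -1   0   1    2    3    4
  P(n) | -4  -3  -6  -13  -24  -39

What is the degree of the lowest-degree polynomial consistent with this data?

2

Forward differences of the values at n = -1, 0, 1, 2, 3, 4:
  P  : -4  -3  -6  -13  -24  -39
  Δ  : 1  -3  -7  -11  -15
  Δ^2: -4  -4  -4  -4
  Δ^3: 0  0  0
  Δ^4: 0  0
  Δ^5: 0
The second differences are constant (-4) and nonzero, while all higher differences vanish, so the minimal degree is 2.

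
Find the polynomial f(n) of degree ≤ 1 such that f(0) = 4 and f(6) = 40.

Write f(n) = an + b. Substituting each data point gives a linear system:
  b = 4
  6a + b = 40
Solving the system yields a = 6, b = 4.
So f(n) = 6n + 4.
Check: f(0) = 4. ✓

f(n) = 6n + 4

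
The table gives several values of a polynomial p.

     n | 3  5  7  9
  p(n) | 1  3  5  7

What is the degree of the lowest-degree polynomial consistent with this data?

1

Forward differences of the values at n = 3, 5, 7, 9:
  p  : 1  3  5  7
  Δ  : 2  2  2
  Δ^2: 0  0
  Δ^3: 0
The first differences are constant (2) and nonzero, while all higher differences vanish, so the minimal degree is 1.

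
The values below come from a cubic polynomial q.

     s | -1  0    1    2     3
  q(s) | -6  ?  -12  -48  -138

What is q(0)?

-6

The 4 known points determine the degree-3 polynomial uniquely.
Write q(s) = as^3 + bs^2 + cs + d. Substituting each data point gives a linear system:
  -a + b - c + d = -6
  a + b + c + d = -12
  8a + 4b + 2c + d = -48
  27a + 9b + 3c + d = -138
Solving the system yields a = -4, b = -3, c = 1, d = -6.
So q(s) = -4s^3 - 3s^2 + s - 6.
Then q(0) = -6.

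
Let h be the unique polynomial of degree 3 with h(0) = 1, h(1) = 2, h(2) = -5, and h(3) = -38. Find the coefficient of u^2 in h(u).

Write h(u) = au^3 + bu^2 + cu + d. Substituting each data point gives a linear system:
  d = 1
  a + b + c + d = 2
  8a + 4b + 2c + d = -5
  27a + 9b + 3c + d = -38
Solving the system yields a = -3, b = 5, c = -1, d = 1.
So h(u) = -3u^3 + 5u^2 - u + 1.
The coefficient of u^2 is 5.

5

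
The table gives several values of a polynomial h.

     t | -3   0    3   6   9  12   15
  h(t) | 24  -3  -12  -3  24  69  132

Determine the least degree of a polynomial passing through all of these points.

2

Forward differences of the values at t = -3, 0, 3, 6, 9, 12, 15:
  h  : 24  -3  -12  -3  24  69  132
  Δ  : -27  -9  9  27  45  63
  Δ^2: 18  18  18  18  18
  Δ^3: 0  0  0  0
  Δ^4: 0  0  0
  Δ^5: 0  0
  Δ^6: 0
The second differences are constant (18) and nonzero, while all higher differences vanish, so the minimal degree is 2.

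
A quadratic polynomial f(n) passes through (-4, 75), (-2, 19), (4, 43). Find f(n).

Write f(n) = an^2 + bn + c. Substituting each data point gives a linear system:
  16a - 4b + c = 75
  4a - 2b + c = 19
  16a + 4b + c = 43
Solving the system yields a = 4, b = -4, c = -5.
So f(n) = 4n^2 - 4n - 5.
Check: f(-2) = 19. ✓

f(n) = 4n^2 - 4n - 5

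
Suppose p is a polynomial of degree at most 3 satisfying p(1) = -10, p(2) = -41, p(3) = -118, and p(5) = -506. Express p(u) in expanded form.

p(u) = -4u^3 + u^2 - 6u - 1

Write p(u) = au^3 + bu^2 + cu + d. Substituting each data point gives a linear system:
  a + b + c + d = -10
  8a + 4b + 2c + d = -41
  27a + 9b + 3c + d = -118
  125a + 25b + 5c + d = -506
Solving the system yields a = -4, b = 1, c = -6, d = -1.
So p(u) = -4u^3 + u^2 - 6u - 1.
Check: p(3) = -118. ✓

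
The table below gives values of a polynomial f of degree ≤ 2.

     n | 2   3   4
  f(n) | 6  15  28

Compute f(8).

Using the Lagrange interpolation formula with nodes 2, 3, 4:
  L_0(n) = (n - 3)(n - 4) / 2
  L_1(n) = (n - 2)(n - 4) / -1
  L_2(n) = (n - 2)(n - 3) / 2
Then f(n) = 6·L_0(n) + 15·L_1(n) + 28·L_2(n).
Expanding and collecting terms gives f(n) = 2n^2 - n.
Evaluating at n = 8: f(8) = 120.

120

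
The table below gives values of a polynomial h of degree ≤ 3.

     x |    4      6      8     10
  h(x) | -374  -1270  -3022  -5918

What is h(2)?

-46

Write h(x) = ax^3 + bx^2 + cx + d. Substituting each data point gives a linear system:
  64a + 16b + 4c + d = -374
  216a + 36b + 6c + d = -1270
  512a + 64b + 8c + d = -3022
  1000a + 100b + 10c + d = -5918
Solving the system yields a = -6, b = 1, c = -2, d = 2.
So h(x) = -6x^3 + x^2 - 2x + 2.
Then h(2) = -46.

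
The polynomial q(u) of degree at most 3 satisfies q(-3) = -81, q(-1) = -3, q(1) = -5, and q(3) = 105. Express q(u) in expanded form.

Using the Lagrange interpolation formula with nodes -3, -1, 1, 3:
  L_0(u) = (u + 1)(u - 1)(u - 3) / -48
  L_1(u) = (u + 3)(u - 1)(u - 3) / 16
  L_2(u) = (u + 3)(u + 1)(u - 3) / -16
  L_3(u) = (u + 3)(u + 1)(u - 1) / 48
Then q(u) = -81·L_0(u) - 3·L_1(u) - 5·L_2(u) + 105·L_3(u).
Expanding and collecting terms gives q(u) = 4u^3 + 2u^2 - 5u - 6.
Check: q(-3) = -81. ✓

q(u) = 4u^3 + 2u^2 - 5u - 6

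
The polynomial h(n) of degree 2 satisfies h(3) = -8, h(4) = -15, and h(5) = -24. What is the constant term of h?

Write h(n) = an^2 + bn + c. Substituting each data point gives a linear system:
  9a + 3b + c = -8
  16a + 4b + c = -15
  25a + 5b + c = -24
Solving the system yields a = -1, b = 0, c = 1.
So h(n) = -n² + 1.
The constant term is 1.

1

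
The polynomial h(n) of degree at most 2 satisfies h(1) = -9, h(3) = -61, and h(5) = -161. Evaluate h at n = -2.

Write h(n) = an^2 + bn + c. Substituting each data point gives a linear system:
  a + b + c = -9
  9a + 3b + c = -61
  25a + 5b + c = -161
Solving the system yields a = -6, b = -2, c = -1.
So h(n) = -6n² - 2n - 1.
Then h(-2) = -21.

-21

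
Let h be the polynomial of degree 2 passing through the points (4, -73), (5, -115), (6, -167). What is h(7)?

-229

Write h(u) = au^2 + bu + c. Substituting each data point gives a linear system:
  16a + 4b + c = -73
  25a + 5b + c = -115
  36a + 6b + c = -167
Solving the system yields a = -5, b = 3, c = -5.
So h(u) = -5u^2 + 3u - 5.
Then h(7) = -229.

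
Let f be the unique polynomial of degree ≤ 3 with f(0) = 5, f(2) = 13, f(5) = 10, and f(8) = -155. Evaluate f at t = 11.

Write f(t) = at^3 + bt^2 + ct + d. Substituting each data point gives a linear system:
  d = 5
  8a + 4b + 2c + d = 13
  125a + 25b + 5c + d = 10
  512a + 64b + 8c + d = -155
Solving the system yields a = -1, b = 6, c = -4, d = 5.
So f(t) = -t^3 + 6t^2 - 4t + 5.
Then f(11) = -644.

-644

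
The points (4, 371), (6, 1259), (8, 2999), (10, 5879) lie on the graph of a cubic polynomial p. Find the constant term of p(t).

Write p(t) = at^3 + bt^2 + ct + d. Substituting each data point gives a linear system:
  64a + 16b + 4c + d = 371
  216a + 36b + 6c + d = 1259
  512a + 64b + 8c + d = 2999
  1000a + 100b + 10c + d = 5879
Solving the system yields a = 6, b = -3/2, c = 3, d = -1.
So p(t) = 6t^3 - (3/2)t^2 + 3t - 1.
The constant term is -1.

-1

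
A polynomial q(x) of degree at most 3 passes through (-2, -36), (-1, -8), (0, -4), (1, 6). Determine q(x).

Write q(x) = ax^3 + bx^2 + cx + d. Substituting each data point gives a linear system:
  -8a + 4b - 2c + d = -36
  -a + b - c + d = -8
  d = -4
  a + b + c + d = 6
Solving the system yields a = 5, b = 3, c = 2, d = -4.
So q(x) = 5x^3 + 3x^2 + 2x - 4.
Check: q(0) = -4. ✓

q(x) = 5x^3 + 3x^2 + 2x - 4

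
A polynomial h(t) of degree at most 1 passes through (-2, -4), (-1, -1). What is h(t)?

h(t) = 3t + 2

Write h(t) = at + b. Substituting each data point gives a linear system:
  -2a + b = -4
  -a + b = -1
Solving the system yields a = 3, b = 2.
So h(t) = 3t + 2.
Check: h(-2) = -4. ✓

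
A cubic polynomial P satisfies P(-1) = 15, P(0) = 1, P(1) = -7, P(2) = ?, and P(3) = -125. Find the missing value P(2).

The 4 known points determine the degree-3 polynomial uniquely.
Write P(s) = as^3 + bs^2 + cs + d. Substituting each data point gives a linear system:
  -a + b - c + d = 15
  d = 1
  a + b + c + d = -7
  27a + 9b + 3c + d = -125
Solving the system yields a = -5, b = 3, c = -6, d = 1.
So P(s) = -5s^3 + 3s^2 - 6s + 1.
Then P(2) = -39.

-39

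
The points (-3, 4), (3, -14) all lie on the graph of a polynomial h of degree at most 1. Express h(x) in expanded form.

Using the Lagrange interpolation formula with nodes -3, 3:
  L_0(x) = (x - 3) / -6
  L_1(x) = (x + 3) / 6
Then h(x) = 4·L_0(x) - 14·L_1(x).
Expanding and collecting terms gives h(x) = -3x - 5.
Check: h(-3) = 4. ✓

h(x) = -3x - 5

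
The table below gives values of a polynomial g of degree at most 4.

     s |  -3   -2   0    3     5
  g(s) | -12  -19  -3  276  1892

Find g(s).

g(s) = 2s^4 + 6s^3 - 3s^2 - 6s - 3

Write g(s) = as^4 + bs^3 + cs^2 + ds + e. Substituting each data point gives a linear system:
  81a - 27b + 9c - 3d + e = -12
  16a - 8b + 4c - 2d + e = -19
  e = -3
  81a + 27b + 9c + 3d + e = 276
  625a + 125b + 25c + 5d + e = 1892
Solving the system yields a = 2, b = 6, c = -3, d = -6, e = -3.
So g(s) = 2s^4 + 6s^3 - 3s^2 - 6s - 3.
Check: g(-3) = -12. ✓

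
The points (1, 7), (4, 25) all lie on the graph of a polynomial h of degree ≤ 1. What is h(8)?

49

Using the Lagrange interpolation formula with nodes 1, 4:
  L_0(u) = (u - 4) / -3
  L_1(u) = (u - 1) / 3
Then h(u) = 7·L_0(u) + 25·L_1(u).
Expanding and collecting terms gives h(u) = 6u + 1.
Evaluating at u = 8: h(8) = 49.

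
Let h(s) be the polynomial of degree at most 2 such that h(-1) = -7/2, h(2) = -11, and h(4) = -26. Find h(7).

-127/2

Using the Lagrange interpolation formula with nodes -1, 2, 4:
  L_0(s) = (s - 2)(s - 4) / 15
  L_1(s) = (s + 1)(s - 4) / -6
  L_2(s) = (s + 1)(s - 2) / 10
Then h(s) = -7/2·L_0(s) - 11·L_1(s) - 26·L_2(s).
Expanding and collecting terms gives h(s) = -s^2 - (3/2)s - 4.
Evaluating at s = 7: h(7) = -127/2.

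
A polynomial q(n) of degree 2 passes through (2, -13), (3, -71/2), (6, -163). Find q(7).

Write q(n) = an^2 + bn + c. Substituting each data point gives a linear system:
  4a + 2b + c = -13
  9a + 3b + c = -71/2
  36a + 6b + c = -163
Solving the system yields a = -5, b = 5/2, c = 2.
So q(n) = -5n^2 + (5/2)n + 2.
Then q(7) = -451/2.

-451/2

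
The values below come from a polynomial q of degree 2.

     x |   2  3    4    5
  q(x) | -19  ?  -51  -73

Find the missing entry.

-33

The 3 known points determine the degree-2 polynomial uniquely.
Write q(x) = ax^2 + bx + c. Substituting each data point gives a linear system:
  4a + 2b + c = -19
  16a + 4b + c = -51
  25a + 5b + c = -73
Solving the system yields a = -2, b = -4, c = -3.
So q(x) = -2x² - 4x - 3.
Then q(3) = -33.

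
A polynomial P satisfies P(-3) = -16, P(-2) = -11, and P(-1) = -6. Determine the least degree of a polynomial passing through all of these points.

1

Forward differences of the values at s = -3, -2, -1:
  P  : -16  -11  -6
  Δ  : 5  5
  Δ^2: 0
The first differences are constant (5) and nonzero, while all higher differences vanish, so the minimal degree is 1.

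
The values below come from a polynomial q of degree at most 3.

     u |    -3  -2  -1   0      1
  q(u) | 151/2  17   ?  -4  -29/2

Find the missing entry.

-3/2

On equispaced nodes a degree-3 polynomial has vanishing fourth forward difference, so
  q(-3) - 4·q(-2) + 6·q(-1) - 4·q(0) + q(1) = 0.
Substituting the known values and solving for q(-1):
  6·q(-1) = -9
  q(-1) = -3/2.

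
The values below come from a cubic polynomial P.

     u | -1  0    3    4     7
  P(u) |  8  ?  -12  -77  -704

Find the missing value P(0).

The 4 known points determine the degree-3 polynomial uniquely.
Write P(u) = au^3 + bu^2 + cu + d. Substituting each data point gives a linear system:
  -a + b - c + d = 8
  27a + 9b + 3c + d = -12
  64a + 16b + 4c + d = -77
  343a + 49b + 7c + d = -704
Solving the system yields a = -3, b = 6, c = 4, d = 3.
So P(u) = -3u³ + 6u² + 4u + 3.
Then P(0) = 3.

3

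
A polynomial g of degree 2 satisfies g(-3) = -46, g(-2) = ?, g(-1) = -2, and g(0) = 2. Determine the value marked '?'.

On equispaced nodes a degree-2 polynomial has vanishing third forward difference, so
  - g(-3) + 3·g(-2) - 3·g(-1) + g(0) = 0.
Substituting the known values and solving for g(-2):
  3·g(-2) = -54
  g(-2) = -18.

-18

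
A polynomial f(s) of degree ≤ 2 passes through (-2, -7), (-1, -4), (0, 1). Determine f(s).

Write f(s) = as^2 + bs + c. Substituting each data point gives a linear system:
  4a - 2b + c = -7
  a - b + c = -4
  c = 1
Solving the system yields a = 1, b = 6, c = 1.
So f(s) = s^2 + 6s + 1.
Check: f(0) = 1. ✓

f(s) = s^2 + 6s + 1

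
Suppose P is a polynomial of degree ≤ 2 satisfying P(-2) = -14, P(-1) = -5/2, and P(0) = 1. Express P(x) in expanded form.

P(x) = -4x^2 - (1/2)x + 1

Write P(x) = ax^2 + bx + c. Substituting each data point gives a linear system:
  4a - 2b + c = -14
  a - b + c = -5/2
  c = 1
Solving the system yields a = -4, b = -1/2, c = 1.
So P(x) = -4x² - (1/2)x + 1.
Check: P(-2) = -14. ✓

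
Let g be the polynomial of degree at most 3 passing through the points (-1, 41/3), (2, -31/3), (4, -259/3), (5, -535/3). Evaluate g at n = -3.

Write g(n) = an^3 + bn^2 + cn + d. Substituting each data point gives a linear system:
  -a + b - c + d = 41/3
  8a + 4b + 2c + d = -31/3
  64a + 16b + 4c + d = -259/3
  125a + 25b + 5c + d = -535/3
Solving the system yields a = -2, b = 4, c = -6, d = 5/3.
So g(n) = -2n³ + 4n² - 6n + 5/3.
Then g(-3) = 329/3.

329/3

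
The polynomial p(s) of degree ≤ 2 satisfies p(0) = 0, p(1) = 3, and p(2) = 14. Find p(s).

p(s) = 4s^2 - s

Write p(s) = as^2 + bs + c. Substituting each data point gives a linear system:
  c = 0
  a + b + c = 3
  4a + 2b + c = 14
Solving the system yields a = 4, b = -1, c = 0.
So p(s) = 4s^2 - s.
Check: p(2) = 14. ✓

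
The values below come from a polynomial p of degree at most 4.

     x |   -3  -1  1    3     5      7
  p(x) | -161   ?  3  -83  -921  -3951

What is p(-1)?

9

On equispaced nodes a degree-4 polynomial has vanishing fifth forward difference, so
  - p(-3) + 5·p(-1) - 10·p(1) + 10·p(3) - 5·p(5) + p(7) = 0.
Substituting the known values and solving for p(-1):
  5·p(-1) = 45
  p(-1) = 9.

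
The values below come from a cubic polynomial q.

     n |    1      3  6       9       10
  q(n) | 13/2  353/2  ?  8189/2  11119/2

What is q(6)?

2543/2

The 4 known points determine the degree-3 polynomial uniquely.
Write q(n) = an^3 + bn^2 + cn + d. Substituting each data point gives a linear system:
  a + b + c + d = 13/2
  27a + 9b + 3c + d = 353/2
  729a + 81b + 9c + d = 8189/2
  1000a + 100b + 10c + d = 11119/2
Solving the system yields a = 5, b = 6, c = -4, d = -1/2.
So q(n) = 5n³ + 6n² - 4n - 1/2.
Then q(6) = 2543/2.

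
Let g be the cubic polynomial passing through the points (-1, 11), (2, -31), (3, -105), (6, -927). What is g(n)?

Using the Lagrange interpolation formula with nodes -1, 2, 3, 6:
  L_0(n) = (n - 2)(n - 3)(n - 6) / -84
  L_1(n) = (n + 1)(n - 3)(n - 6) / 12
  L_2(n) = (n + 1)(n - 2)(n - 6) / -12
  L_3(n) = (n + 1)(n - 2)(n - 3) / 84
Then g(n) = 11·L_0(n) - 31·L_1(n) - 105·L_2(n) - 927·L_3(n).
Expanding and collecting terms gives g(n) = -5n^3 + 5n^2 - 4n - 3.
Check: g(3) = -105. ✓

g(n) = -5n^3 + 5n^2 - 4n - 3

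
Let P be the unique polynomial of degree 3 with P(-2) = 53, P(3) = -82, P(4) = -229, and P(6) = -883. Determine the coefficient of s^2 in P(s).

Write P(s) = as^3 + bs^2 + cs + d. Substituting each data point gives a linear system:
  -8a + 4b - 2c + d = 53
  27a + 9b + 3c + d = -82
  64a + 16b + 4c + d = -229
  216a + 36b + 6c + d = -883
Solving the system yields a = -5, b = 5, c = 3, d = -1.
So P(s) = -5s^3 + 5s^2 + 3s - 1.
The coefficient of s^2 is 5.

5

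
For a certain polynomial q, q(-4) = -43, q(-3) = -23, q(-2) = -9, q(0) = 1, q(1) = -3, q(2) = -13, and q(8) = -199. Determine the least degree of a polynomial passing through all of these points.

Divided differences on the nodes -4, -3, -2, 0, 1, 2, 8:
  order 0: -43  -23  -9  1  -3  -13  -199
  order 1: 20  14  5  -4  -10  -31
  order 2: -3  -3  -3  -3  -3
  order 3: 0  0  0  0
  order 4: 0  0  0
  order 5: 0  0
  order 6: 0
The order-2 divided differences are all -3 (nonzero) and every higher order vanishes, so the data lies on a polynomial of degree exactly 2.

2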